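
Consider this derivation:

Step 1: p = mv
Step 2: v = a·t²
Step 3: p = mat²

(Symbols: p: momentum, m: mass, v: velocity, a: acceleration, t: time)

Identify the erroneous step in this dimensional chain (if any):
Step 2

Step 1: p = mv → LHS [L M T^-1], RHS [L M T^-1] ✓
Step 2: v = a·t² → LHS [L T^-1], RHS [L] ✗

The first dimensional inconsistency appears in step 2: v = a·t²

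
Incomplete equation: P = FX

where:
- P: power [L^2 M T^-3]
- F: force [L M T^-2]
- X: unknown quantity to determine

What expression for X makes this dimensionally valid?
X = v (velocity), dimensions [L T^-1]

P has dimensions [L^2 M T^-3]; the rest of the RHS (F) has dimensions [L M T^-2].
So X must have dimensions [L T^-1] — X = v (velocity).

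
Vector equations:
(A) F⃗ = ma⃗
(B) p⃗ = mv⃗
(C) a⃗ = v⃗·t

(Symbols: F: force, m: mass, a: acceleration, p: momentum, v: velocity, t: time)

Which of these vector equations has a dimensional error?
(C) a⃗ = v⃗·t

(A) F⃗ = ma⃗: LHS [L M T^-2], RHS [L M T^-2] ✓ — Force and acceleration are vectors, mass is a scalar
(B) p⃗ = mv⃗: LHS [L M T^-1], RHS [L M T^-1] ✓ — mass (scalar) times velocity (vector)
(C) a⃗ = v⃗·t: LHS [L T^-2], RHS [L] ✗ — acceleration is velocity per time; should be v⃗/t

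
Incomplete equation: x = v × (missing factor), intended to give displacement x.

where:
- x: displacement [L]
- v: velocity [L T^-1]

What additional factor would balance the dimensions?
t (time), dimensions [T]

x has dimensions [L] and v has dimensions [L T^-1].
The missing factor must have dimensions [L] / [L T^-1] = [T], i.e. time (t).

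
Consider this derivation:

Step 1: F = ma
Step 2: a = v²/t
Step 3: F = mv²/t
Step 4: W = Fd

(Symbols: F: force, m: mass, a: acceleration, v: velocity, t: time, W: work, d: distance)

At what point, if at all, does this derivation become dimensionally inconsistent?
Step 2

Step 1: F = ma → LHS [L M T^-2], RHS [L M T^-2] ✓
Step 2: a = v²/t → LHS [L T^-2], RHS [L^2 T^-3] ✗

The first dimensional inconsistency appears in step 2: a = v²/t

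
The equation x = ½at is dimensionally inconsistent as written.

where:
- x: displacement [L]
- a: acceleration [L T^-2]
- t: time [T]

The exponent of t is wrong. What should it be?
The exponent of t should be 2: x = ½at^2

The LHS x has dimensions [L]; t has dimensions [T].
As written, the RHS ½at (exponent 1 on t) has dimensions [L T^-1], which does not match.
With exponent 2, the RHS ½at^2 has dimensions [L], matching the LHS.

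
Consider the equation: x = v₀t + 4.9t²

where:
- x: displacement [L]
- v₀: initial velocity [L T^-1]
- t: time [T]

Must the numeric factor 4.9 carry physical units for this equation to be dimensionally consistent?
Yes

x has dimensions [L], while t² alone has dimensions [T^2]. For the equation to balance, the factor 4.9 must carry dimensions [L T^-2] — it is a dimensional constant (a numerical value of a physical quantity with its units suppressed), not a pure number.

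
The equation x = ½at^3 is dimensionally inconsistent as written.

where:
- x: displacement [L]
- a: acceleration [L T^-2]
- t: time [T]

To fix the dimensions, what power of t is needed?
The exponent of t should be 2: x = ½at^2

The LHS x has dimensions [L]; t has dimensions [T].
As written, the RHS ½at^3 (exponent 3 on t) has dimensions [L T], which does not match.
With exponent 2, the RHS ½at^2 has dimensions [L], matching the LHS.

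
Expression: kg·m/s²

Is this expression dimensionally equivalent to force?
Yes

The expression kg·m/s² has dimensions [L M T^-2], which is exactly force [L M T^-2].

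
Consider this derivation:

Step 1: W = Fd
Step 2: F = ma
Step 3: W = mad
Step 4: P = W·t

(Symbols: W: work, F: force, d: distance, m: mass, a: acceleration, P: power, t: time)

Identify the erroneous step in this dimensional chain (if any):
Step 4

Step 1: W = Fd → LHS [L^2 M T^-2], RHS [L^2 M T^-2] ✓
Step 2: F = ma → LHS [L M T^-2], RHS [L M T^-2] ✓
Step 3: W = mad → LHS [L^2 M T^-2], RHS [L^2 M T^-2] ✓
Step 4: P = W·t → LHS [L^2 M T^-3], RHS [L^2 M T^-1] ✗

The first dimensional inconsistency appears in step 4: P = W·t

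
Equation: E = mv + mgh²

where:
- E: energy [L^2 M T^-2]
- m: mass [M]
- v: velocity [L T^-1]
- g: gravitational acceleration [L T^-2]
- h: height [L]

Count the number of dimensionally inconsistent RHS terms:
2

LHS E: [L^2 M T^-2]
- mv: [L M T^-1] ✗
- mgh²: [L^3 M T^-2] ✗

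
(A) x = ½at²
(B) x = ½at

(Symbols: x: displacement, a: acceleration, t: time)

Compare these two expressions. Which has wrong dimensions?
(B)

(A) x = ½at²: LHS [L], RHS [L] ✓
(B) x = ½at: LHS [L], RHS [L T^-1] ✗

Expression (B) x = ½at is dimensionally incorrect.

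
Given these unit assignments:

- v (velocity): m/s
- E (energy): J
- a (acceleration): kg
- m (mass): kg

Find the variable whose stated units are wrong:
a

The variable a (acceleration) should have units m/s², not kg.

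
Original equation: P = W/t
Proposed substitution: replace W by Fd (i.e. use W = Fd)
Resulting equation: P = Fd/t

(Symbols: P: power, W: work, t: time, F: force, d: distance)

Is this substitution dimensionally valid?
Yes

[W] = [L^2 M T^-2] and [Fd] = [L^2 M T^-2]. These match, so the substitution replaces a quantity by one of the same dimensions and the result P = Fd/t has LHS [L^2 M T^-3] vs RHS [L^2 M T^-3] — still consistent.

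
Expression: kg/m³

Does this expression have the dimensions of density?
Yes

The expression kg/m³ has dimensions [L^-3 M], which is exactly density [L^-3 M].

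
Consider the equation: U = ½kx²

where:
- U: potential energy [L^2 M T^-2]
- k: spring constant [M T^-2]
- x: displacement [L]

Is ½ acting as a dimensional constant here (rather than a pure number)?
No

U has dimensions [L^2 M T^-2] and kx² already has dimensions [L^2 M T^-2], so the equation balances without ½ contributing any dimensions. ½ is a pure (dimensionless) number; changing or removing it would not affect dimensional consistency.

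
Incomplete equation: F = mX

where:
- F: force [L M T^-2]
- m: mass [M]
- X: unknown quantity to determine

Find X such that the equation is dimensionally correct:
X = a (acceleration), dimensions [L T^-2]

F has dimensions [L M T^-2]; the rest of the RHS (m) has dimensions [M].
So X must have dimensions [L T^-2] — X = a (acceleration).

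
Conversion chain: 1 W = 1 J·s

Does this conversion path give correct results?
The chain is incorrect (it contains an error).

Incorrect: Watt is J/s, not J·s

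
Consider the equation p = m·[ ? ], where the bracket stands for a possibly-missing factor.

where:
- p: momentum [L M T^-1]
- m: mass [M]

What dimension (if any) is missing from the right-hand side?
[L T^-1] — velocity (e.g. v)

p has dimensions [L M T^-1]; m has dimensions [M].
The bracketed factor must supply [L M T^-1] / [M] = [L T^-1].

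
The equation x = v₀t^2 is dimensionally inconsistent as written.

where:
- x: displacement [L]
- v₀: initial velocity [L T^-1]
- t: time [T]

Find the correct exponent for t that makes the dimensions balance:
The exponent of t should be 1: x = v₀t

The LHS x has dimensions [L]; t has dimensions [T].
As written, the RHS v₀t^2 (exponent 2 on t) has dimensions [L T], which does not match.
With exponent 1, the RHS v₀t has dimensions [L], matching the LHS.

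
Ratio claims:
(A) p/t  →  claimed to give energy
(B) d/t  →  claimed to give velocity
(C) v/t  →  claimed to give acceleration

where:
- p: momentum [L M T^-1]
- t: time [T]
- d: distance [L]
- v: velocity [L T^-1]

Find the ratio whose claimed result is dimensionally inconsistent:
(A) p/t does not give energy

(A) p/t: [L M T^-2] ≠ energy [L^2 M T^-2] ✗
(B) d/t: [L T^-1] = velocity [L T^-1] ✓
(C) v/t: [L T^-2] = acceleration [L T^-2] ✓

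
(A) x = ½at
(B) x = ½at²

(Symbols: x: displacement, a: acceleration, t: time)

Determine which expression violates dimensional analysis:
(A)

(A) x = ½at: LHS [L], RHS [L T^-1] ✗
(B) x = ½at²: LHS [L], RHS [L] ✓

Expression (A) x = ½at is dimensionally incorrect.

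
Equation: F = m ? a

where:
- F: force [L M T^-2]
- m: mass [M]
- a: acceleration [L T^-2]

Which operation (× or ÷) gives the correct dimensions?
multiplication (×): F = m × a

F [L M T^-2]; m [M]; a [L T^-2].
m × a → [L M T^-2] ✓
m ÷ a → [L^-1 M T^2] ✗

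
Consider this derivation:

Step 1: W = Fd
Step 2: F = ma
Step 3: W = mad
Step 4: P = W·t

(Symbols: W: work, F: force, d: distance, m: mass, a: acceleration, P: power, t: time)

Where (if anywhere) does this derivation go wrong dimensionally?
Step 4

Step 1: W = Fd → LHS [L^2 M T^-2], RHS [L^2 M T^-2] ✓
Step 2: F = ma → LHS [L M T^-2], RHS [L M T^-2] ✓
Step 3: W = mad → LHS [L^2 M T^-2], RHS [L^2 M T^-2] ✓
Step 4: P = W·t → LHS [L^2 M T^-3], RHS [L^2 M T^-1] ✗

The first dimensional inconsistency appears in step 4: P = W·t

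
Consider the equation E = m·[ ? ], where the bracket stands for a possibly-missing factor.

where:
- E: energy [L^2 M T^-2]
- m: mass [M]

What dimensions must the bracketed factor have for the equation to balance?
[L^2 T^-2] — velocity squared (e.g. v²)

E has dimensions [L^2 M T^-2]; m has dimensions [M].
The bracketed factor must supply [L^2 M T^-2] / [M] = [L^2 T^-2].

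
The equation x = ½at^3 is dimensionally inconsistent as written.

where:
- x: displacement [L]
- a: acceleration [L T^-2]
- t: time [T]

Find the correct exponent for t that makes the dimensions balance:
The exponent of t should be 2: x = ½at^2

The LHS x has dimensions [L]; t has dimensions [T].
As written, the RHS ½at^3 (exponent 3 on t) has dimensions [L T], which does not match.
With exponent 2, the RHS ½at^2 has dimensions [L], matching the LHS.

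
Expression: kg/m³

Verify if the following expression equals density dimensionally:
Yes

The expression kg/m³ has dimensions [L^-3 M], which is exactly density [L^-3 M].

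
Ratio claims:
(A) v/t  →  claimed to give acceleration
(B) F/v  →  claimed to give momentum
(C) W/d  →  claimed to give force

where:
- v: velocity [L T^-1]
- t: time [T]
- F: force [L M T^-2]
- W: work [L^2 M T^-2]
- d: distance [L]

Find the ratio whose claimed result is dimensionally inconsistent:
(B) F/v does not give momentum

(A) v/t: [L T^-2] = acceleration [L T^-2] ✓
(B) F/v: [M T^-1] ≠ momentum [L M T^-1] ✗
(C) W/d: [L M T^-2] = force [L M T^-2] ✓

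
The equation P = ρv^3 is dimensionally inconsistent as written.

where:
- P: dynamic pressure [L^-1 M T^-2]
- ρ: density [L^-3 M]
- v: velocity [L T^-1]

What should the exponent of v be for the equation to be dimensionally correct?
The exponent of v should be 2: P = ρv^2

The LHS P has dimensions [L^-1 M T^-2]; v has dimensions [L T^-1].
As written, the RHS ρv^3 (exponent 3 on v) has dimensions [M T^-3], which does not match.
With exponent 2, the RHS ρv^2 has dimensions [L^-1 M T^-2], matching the LHS.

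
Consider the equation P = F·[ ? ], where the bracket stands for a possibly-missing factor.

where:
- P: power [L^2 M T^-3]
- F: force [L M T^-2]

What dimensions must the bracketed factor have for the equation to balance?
[L T^-1] — velocity (e.g. v)

P has dimensions [L^2 M T^-3]; F has dimensions [L M T^-2].
The bracketed factor must supply [L^2 M T^-3] / [L M T^-2] = [L T^-1].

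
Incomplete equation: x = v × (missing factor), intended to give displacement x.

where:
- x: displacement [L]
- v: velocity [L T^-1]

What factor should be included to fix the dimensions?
t (time), dimensions [T]

x has dimensions [L] and v has dimensions [L T^-1].
The missing factor must have dimensions [L] / [L T^-1] = [T], i.e. time (t).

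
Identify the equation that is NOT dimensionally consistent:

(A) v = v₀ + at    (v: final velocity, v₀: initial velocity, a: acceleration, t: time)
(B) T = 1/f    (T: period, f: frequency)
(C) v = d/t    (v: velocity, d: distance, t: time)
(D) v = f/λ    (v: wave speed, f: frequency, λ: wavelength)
(D) v = f/λ

The equation (D) v = f/λ is dimensionally incorrect.

LHS (v): [L T^-1]
RHS (f/λ): [L^-1 T^-1] ✗

The dimensions do not match. The other three equations balance.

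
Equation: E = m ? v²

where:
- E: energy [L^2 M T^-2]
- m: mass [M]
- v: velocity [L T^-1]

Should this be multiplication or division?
multiplication (×): E = m × v²

E [L^2 M T^-2]; m [M]; v² [L^2 T^-2].
m × v² → [L^2 M T^-2] ✓
m ÷ v² → [L^-2 M T^2] ✗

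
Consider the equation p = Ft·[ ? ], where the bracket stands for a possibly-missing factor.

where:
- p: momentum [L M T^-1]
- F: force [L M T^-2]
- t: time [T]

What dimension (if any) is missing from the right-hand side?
Nothing is missing — the bracketed factor must be dimensionless.

p has dimensions [L M T^-1] and Ft already has dimensions [L M T^-1], so p = Ft is dimensionally complete.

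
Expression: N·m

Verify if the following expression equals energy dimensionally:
Yes

The expression N·m has dimensions [L^2 M T^-2], which is exactly energy [L^2 M T^-2].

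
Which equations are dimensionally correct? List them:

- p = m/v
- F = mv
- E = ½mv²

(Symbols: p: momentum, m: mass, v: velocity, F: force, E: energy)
Dimensionally correct: E = ½mv²
Dimensionally incorrect: p = m/v, F = mv
Ordered (correct first, then incorrect): E = ½mv², p = m/v, F = mv

- p = m/v: LHS [L M T^-1], RHS [L^-1 M T] → incorrect ✗
- F = mv: LHS [L M T^-2], RHS [L M T^-1] → incorrect ✗
- E = ½mv²: LHS [L^2 M T^-2], RHS [L^2 M T^-2] → correct ✓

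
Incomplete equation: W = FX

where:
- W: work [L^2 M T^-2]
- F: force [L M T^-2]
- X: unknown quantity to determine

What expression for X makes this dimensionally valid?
X = d (distance), dimensions [L]

W has dimensions [L^2 M T^-2]; the rest of the RHS (F) has dimensions [L M T^-2].
So X must have dimensions [L] — X = d (distance).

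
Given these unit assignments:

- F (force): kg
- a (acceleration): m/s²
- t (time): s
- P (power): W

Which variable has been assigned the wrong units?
F

The variable F (force) should have units N, not kg.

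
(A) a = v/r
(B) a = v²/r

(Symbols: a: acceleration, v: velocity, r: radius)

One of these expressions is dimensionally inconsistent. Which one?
(A)

(A) a = v/r: LHS [L T^-2], RHS [T^-1] ✗
(B) a = v²/r: LHS [L T^-2], RHS [L T^-2] ✓

Expression (A) a = v/r is dimensionally incorrect.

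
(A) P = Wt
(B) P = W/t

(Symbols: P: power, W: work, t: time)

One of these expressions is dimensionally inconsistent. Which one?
(A)

(A) P = Wt: LHS [L^2 M T^-3], RHS [L^2 M T^-1] ✗
(B) P = W/t: LHS [L^2 M T^-3], RHS [L^2 M T^-3] ✓

Expression (A) P = Wt is dimensionally incorrect.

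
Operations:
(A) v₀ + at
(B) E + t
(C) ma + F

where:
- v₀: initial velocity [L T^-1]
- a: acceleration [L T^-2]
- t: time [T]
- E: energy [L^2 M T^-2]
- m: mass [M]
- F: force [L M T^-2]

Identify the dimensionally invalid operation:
(B) E + t

(A) v₀ + at: v₀ [L T^-1] and at [L T^-1] — same dimensions ✓
(B) E + t: E [L^2 M T^-2] and t [T] — different dimensions cannot be added/subtracted ✗
(C) ma + F: ma [L M T^-2] and F [L M T^-2] — same dimensions ✓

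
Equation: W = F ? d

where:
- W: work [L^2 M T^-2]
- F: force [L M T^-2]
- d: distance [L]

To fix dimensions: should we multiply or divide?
multiplication (×): W = F × d

W [L^2 M T^-2]; F [L M T^-2]; d [L].
F × d → [L^2 M T^-2] ✓
F ÷ d → [M T^-2] ✗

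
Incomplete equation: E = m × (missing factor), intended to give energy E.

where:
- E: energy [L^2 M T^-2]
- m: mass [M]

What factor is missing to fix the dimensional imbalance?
v² (velocity squared), dimensions [L^2 T^-2]

E has dimensions [L^2 M T^-2] and m has dimensions [M].
The missing factor must have dimensions [L^2 M T^-2] / [M] = [L^2 T^-2], i.e. velocity squared (v²).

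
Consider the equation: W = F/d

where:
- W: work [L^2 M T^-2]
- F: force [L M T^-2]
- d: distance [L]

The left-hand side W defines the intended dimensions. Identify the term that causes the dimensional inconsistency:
The right-hand side term F/d

W has dimensions [L^2 M T^-2], but F/d has dimensions [M T^-2], so the term F/d is dimensionally wrong for W.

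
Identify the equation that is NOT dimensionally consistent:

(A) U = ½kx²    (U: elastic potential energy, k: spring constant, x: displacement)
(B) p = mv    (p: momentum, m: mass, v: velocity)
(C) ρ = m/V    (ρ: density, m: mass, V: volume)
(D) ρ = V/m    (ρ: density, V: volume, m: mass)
(D) ρ = V/m

The equation (D) ρ = V/m is dimensionally incorrect.

LHS (ρ): [L^-3 M]
RHS (V/m): [L^3 M^-1] ✗

The dimensions do not match. The other three equations balance.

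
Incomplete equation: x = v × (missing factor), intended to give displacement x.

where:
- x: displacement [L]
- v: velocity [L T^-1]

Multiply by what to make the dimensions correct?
t (time), dimensions [T]

x has dimensions [L] and v has dimensions [L T^-1].
The missing factor must have dimensions [L] / [L T^-1] = [T], i.e. time (t).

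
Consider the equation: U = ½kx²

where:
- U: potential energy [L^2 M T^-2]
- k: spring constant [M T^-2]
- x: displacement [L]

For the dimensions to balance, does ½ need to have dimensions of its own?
No

U has dimensions [L^2 M T^-2] and kx² already has dimensions [L^2 M T^-2], so the equation balances without ½ contributing any dimensions. ½ is a pure (dimensionless) number; changing or removing it would not affect dimensional consistency.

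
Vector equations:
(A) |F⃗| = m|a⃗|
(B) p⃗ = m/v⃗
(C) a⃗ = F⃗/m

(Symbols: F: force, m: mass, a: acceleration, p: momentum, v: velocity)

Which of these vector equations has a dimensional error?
(B) p⃗ = m/v⃗

(A) |F⃗| = m|a⃗|: LHS [L M T^-2], RHS [L M T^-2] ✓ — magnitudes of vectors are scalars
(B) p⃗ = m/v⃗: LHS [L M T^-1], RHS [L^-1 M T] ✗ — momentum is mass times velocity; should be mv⃗ (and division by a vector is undefined)
(C) a⃗ = F⃗/m: LHS [L T^-2], RHS [L T^-2] ✓ — force (vector) divided by mass (scalar)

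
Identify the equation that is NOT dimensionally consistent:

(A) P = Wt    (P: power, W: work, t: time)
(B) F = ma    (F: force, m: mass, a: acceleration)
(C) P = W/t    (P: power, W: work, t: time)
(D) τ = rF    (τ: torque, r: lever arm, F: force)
(A) P = Wt

The equation (A) P = Wt is dimensionally incorrect.

LHS (P): [L^2 M T^-3]
RHS (Wt): [L^2 M T^-1] ✗

The dimensions do not match. The other three equations balance.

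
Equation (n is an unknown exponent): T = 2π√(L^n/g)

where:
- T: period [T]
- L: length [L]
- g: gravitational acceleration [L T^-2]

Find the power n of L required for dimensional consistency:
n = 1

T has dimensions [T]; L has dimensions [L].
With n = 1: 2π√(L^1/g) has dimensions [T], matching the LHS ✓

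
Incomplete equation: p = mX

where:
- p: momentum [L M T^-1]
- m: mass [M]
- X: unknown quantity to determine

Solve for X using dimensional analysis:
X = v (velocity), dimensions [L T^-1]

p has dimensions [L M T^-1]; the rest of the RHS (m) has dimensions [M].
So X must have dimensions [L T^-1] — X = v (velocity).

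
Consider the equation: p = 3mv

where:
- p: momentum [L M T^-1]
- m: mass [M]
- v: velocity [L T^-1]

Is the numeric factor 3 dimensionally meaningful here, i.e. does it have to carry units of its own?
No

p has dimensions [L M T^-1] and mv already has dimensions [L M T^-1], so the equation balances without 3 contributing any dimensions. 3 is a pure (dimensionless) number; changing or removing it would not affect dimensional consistency.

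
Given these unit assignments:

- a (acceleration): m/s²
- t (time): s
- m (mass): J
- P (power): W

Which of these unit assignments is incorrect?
m

The variable m (mass) should have units kg, not J.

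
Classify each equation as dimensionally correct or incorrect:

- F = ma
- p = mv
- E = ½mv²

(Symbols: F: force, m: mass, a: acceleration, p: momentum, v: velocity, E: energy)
Dimensionally correct: F = ma, p = mv, E = ½mv²
Dimensionally incorrect: none
Ordered (correct first, then incorrect): F = ma, p = mv, E = ½mv²

- F = ma: LHS [L M T^-2], RHS [L M T^-2] → correct ✓
- p = mv: LHS [L M T^-1], RHS [L M T^-1] → correct ✓
- E = ½mv²: LHS [L^2 M T^-2], RHS [L^2 M T^-2] → correct ✓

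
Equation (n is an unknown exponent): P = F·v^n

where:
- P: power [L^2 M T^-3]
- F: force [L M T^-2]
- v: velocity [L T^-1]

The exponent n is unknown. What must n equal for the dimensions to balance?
n = 1

P has dimensions [L^2 M T^-3]; v has dimensions [L T^-1].
The rest of the RHS has dimensions [L M T^-2], so v^n must supply [L T^-1].
With n = 1: F·v^1 has dimensions [L^2 M T^-3], matching the LHS ✓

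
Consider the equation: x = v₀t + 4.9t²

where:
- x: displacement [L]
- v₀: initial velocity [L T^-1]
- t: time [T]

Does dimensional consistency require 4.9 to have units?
Yes

x has dimensions [L], while t² alone has dimensions [T^2]. For the equation to balance, the factor 4.9 must carry dimensions [L T^-2] — it is a dimensional constant (a numerical value of a physical quantity with its units suppressed), not a pure number.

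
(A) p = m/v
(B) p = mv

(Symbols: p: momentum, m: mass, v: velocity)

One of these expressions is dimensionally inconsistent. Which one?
(A)

(A) p = m/v: LHS [L M T^-1], RHS [L^-1 M T] ✗
(B) p = mv: LHS [L M T^-1], RHS [L M T^-1] ✓

Expression (A) p = m/v is dimensionally incorrect.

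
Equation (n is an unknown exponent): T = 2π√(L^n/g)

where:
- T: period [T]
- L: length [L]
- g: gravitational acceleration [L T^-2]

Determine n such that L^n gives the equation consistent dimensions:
n = 1

T has dimensions [T]; L has dimensions [L].
With n = 1: 2π√(L^1/g) has dimensions [T], matching the LHS ✓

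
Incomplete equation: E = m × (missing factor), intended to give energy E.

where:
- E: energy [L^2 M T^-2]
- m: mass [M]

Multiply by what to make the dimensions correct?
v² (velocity squared), dimensions [L^2 T^-2]

E has dimensions [L^2 M T^-2] and m has dimensions [M].
The missing factor must have dimensions [L^2 M T^-2] / [M] = [L^2 T^-2], i.e. velocity squared (v²).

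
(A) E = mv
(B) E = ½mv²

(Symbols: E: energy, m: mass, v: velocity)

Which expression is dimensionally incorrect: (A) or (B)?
(A)

(A) E = mv: LHS [L^2 M T^-2], RHS [L M T^-1] ✗
(B) E = ½mv²: LHS [L^2 M T^-2], RHS [L^2 M T^-2] ✓

Expression (A) E = mv is dimensionally incorrect.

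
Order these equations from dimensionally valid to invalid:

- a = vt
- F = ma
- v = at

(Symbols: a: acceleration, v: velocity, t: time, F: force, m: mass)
Dimensionally correct: F = ma, v = at
Dimensionally incorrect: a = vt
Ordered (correct first, then incorrect): F = ma, v = at, a = vt

- a = vt: LHS [L T^-2], RHS [L] → incorrect ✗
- F = ma: LHS [L M T^-2], RHS [L M T^-2] → correct ✓
- v = at: LHS [L T^-1], RHS [L T^-1] → correct ✓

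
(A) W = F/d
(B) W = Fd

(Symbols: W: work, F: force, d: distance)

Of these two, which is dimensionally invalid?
(A)

(A) W = F/d: LHS [L^2 M T^-2], RHS [M T^-2] ✗
(B) W = Fd: LHS [L^2 M T^-2], RHS [L^2 M T^-2] ✓

Expression (A) W = F/d is dimensionally incorrect.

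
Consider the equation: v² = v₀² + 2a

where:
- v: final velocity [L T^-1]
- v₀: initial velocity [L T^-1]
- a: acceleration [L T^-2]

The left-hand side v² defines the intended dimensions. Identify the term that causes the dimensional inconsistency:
The term 2a

Checking each RHS term against the LHS:
- v₀²: [L^2 T^-2] — matches v² [L^2 T^-2] ✓
- 2a: [L T^-2] — does NOT match v² [L^2 T^-2] ✗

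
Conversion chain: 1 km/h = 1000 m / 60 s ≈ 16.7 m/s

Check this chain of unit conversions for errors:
The chain is incorrect (it contains an error).

Incorrect: 1 h = 3600 s, not 60 s (1 km/h ≈ 0.278 m/s)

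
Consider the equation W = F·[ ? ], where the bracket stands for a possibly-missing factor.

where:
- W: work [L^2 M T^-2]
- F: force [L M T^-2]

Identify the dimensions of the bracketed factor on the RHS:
[L] — length (e.g. a distance d)

W has dimensions [L^2 M T^-2]; F has dimensions [L M T^-2].
The bracketed factor must supply [L^2 M T^-2] / [L M T^-2] = [L].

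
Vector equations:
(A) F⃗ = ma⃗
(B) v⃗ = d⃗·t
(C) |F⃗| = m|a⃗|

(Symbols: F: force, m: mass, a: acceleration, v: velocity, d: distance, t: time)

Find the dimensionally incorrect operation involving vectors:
(B) v⃗ = d⃗·t

(A) F⃗ = ma⃗: LHS [L M T^-2], RHS [L M T^-2] ✓ — Force and acceleration are vectors, mass is a scalar
(B) v⃗ = d⃗·t: LHS [L T^-1], RHS [L T] ✗ — velocity is displacement per time; should be d⃗/t
(C) |F⃗| = m|a⃗|: LHS [L M T^-2], RHS [L M T^-2] ✓ — magnitudes of vectors are scalars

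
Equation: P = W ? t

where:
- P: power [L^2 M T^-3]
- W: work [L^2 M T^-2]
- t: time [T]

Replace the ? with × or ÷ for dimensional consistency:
division (÷): P = W ÷ t

P [L^2 M T^-3]; W [L^2 M T^-2]; t [T].
W × t → [L^2 M T^-1] ✗
W ÷ t → [L^2 M T^-3] ✓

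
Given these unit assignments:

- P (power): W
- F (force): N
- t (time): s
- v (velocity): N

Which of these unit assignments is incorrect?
v

The variable v (velocity) should have units m/s, not N.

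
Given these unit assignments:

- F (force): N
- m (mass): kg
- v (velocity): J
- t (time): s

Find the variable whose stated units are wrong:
v

The variable v (velocity) should have units m/s, not J.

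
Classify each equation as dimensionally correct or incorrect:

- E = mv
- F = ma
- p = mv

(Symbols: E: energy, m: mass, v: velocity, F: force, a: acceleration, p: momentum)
Dimensionally correct: F = ma, p = mv
Dimensionally incorrect: E = mv
Ordered (correct first, then incorrect): F = ma, p = mv, E = mv

- E = mv: LHS [L^2 M T^-2], RHS [L M T^-1] → incorrect ✗
- F = ma: LHS [L M T^-2], RHS [L M T^-2] → correct ✓
- p = mv: LHS [L M T^-1], RHS [L M T^-1] → correct ✓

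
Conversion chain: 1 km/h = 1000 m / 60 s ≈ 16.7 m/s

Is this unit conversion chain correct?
The chain is incorrect (it contains an error).

Incorrect: 1 h = 3600 s, not 60 s (1 km/h ≈ 0.278 m/s)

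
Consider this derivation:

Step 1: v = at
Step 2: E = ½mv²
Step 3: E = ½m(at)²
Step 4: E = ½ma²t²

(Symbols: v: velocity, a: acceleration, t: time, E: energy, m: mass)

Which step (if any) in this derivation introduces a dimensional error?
No step introduces an error — all steps are dimensionally consistent.

Step 1: v = at → LHS [L T^-1], RHS [L T^-1] ✓
Step 2: E = ½mv² → LHS [L^2 M T^-2], RHS [L^2 M T^-2] ✓
Step 3: E = ½m(at)² → LHS [L^2 M T^-2], RHS [L^2 M T^-2] ✓
Step 4: E = ½ma²t² → LHS [L^2 M T^-2], RHS [L^2 M T^-2] ✓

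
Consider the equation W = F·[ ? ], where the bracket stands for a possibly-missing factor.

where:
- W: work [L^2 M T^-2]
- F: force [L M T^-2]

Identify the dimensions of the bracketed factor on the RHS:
[L] — length (e.g. a distance d)

W has dimensions [L^2 M T^-2]; F has dimensions [L M T^-2].
The bracketed factor must supply [L^2 M T^-2] / [L M T^-2] = [L].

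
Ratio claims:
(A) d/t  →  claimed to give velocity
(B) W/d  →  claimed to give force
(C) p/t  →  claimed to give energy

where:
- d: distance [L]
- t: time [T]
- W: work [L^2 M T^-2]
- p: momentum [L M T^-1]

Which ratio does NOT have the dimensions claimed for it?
(C) p/t does not give energy

(A) d/t: [L T^-1] = velocity [L T^-1] ✓
(B) W/d: [L M T^-2] = force [L M T^-2] ✓
(C) p/t: [L M T^-2] ≠ energy [L^2 M T^-2] ✗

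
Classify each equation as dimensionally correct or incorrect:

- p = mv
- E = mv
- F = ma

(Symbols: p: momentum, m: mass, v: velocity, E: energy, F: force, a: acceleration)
Dimensionally correct: p = mv, F = ma
Dimensionally incorrect: E = mv
Ordered (correct first, then incorrect): p = mv, F = ma, E = mv

- p = mv: LHS [L M T^-1], RHS [L M T^-1] → correct ✓
- E = mv: LHS [L^2 M T^-2], RHS [L M T^-1] → incorrect ✗
- F = ma: LHS [L M T^-2], RHS [L M T^-2] → correct ✓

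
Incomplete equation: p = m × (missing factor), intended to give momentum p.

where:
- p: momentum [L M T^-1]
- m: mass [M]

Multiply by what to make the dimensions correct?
v (velocity), dimensions [L T^-1]

p has dimensions [L M T^-1] and m has dimensions [M].
The missing factor must have dimensions [L M T^-1] / [M] = [L T^-1], i.e. velocity (v).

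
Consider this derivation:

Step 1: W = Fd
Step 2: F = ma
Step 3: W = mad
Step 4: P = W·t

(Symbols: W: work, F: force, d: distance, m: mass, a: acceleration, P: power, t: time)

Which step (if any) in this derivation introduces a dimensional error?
Step 4

Step 1: W = Fd → LHS [L^2 M T^-2], RHS [L^2 M T^-2] ✓
Step 2: F = ma → LHS [L M T^-2], RHS [L M T^-2] ✓
Step 3: W = mad → LHS [L^2 M T^-2], RHS [L^2 M T^-2] ✓
Step 4: P = W·t → LHS [L^2 M T^-3], RHS [L^2 M T^-1] ✗

The first dimensional inconsistency appears in step 4: P = W·t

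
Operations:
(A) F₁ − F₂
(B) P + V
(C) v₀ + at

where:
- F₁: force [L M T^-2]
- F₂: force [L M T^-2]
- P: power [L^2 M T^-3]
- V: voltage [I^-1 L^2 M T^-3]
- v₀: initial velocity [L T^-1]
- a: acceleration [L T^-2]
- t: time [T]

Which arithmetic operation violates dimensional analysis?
(B) P + V

(A) F₁ − F₂: F₁ [L M T^-2] and F₂ [L M T^-2] — same dimensions ✓
(B) P + V: P [L^2 M T^-3] and V [I^-1 L^2 M T^-3] — different dimensions cannot be added/subtracted ✗
(C) v₀ + at: v₀ [L T^-1] and at [L T^-1] — same dimensions ✓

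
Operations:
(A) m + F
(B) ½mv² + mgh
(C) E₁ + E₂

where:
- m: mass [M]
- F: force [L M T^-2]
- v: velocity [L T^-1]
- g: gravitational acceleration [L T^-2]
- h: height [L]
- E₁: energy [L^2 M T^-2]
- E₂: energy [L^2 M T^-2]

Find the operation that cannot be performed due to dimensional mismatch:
(A) m + F

(A) m + F: m [M] and F [L M T^-2] — different dimensions cannot be added/subtracted ✗
(B) ½mv² + mgh: ½mv² [L^2 M T^-2] and mgh [L^2 M T^-2] — same dimensions ✓
(C) E₁ + E₂: E₁ [L^2 M T^-2] and E₂ [L^2 M T^-2] — same dimensions ✓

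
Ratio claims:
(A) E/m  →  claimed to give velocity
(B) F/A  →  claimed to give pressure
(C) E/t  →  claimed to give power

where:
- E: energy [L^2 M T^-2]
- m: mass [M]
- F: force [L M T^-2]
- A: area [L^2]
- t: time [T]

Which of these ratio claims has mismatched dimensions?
(A) E/m does not give velocity

(A) E/m: [L^2 T^-2] ≠ velocity [L T^-1] ✗
(B) F/A: [L^-1 M T^-2] = pressure [L^-1 M T^-2] ✓
(C) E/t: [L^2 M T^-3] = power [L^2 M T^-3] ✓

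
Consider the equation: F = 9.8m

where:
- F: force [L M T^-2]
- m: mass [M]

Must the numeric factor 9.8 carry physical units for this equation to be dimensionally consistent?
Yes

F has dimensions [L M T^-2], while m alone has dimensions [M]. For the equation to balance, the factor 9.8 must carry dimensions [L T^-2] — it is a dimensional constant (a numerical value of a physical quantity with its units suppressed), not a pure number.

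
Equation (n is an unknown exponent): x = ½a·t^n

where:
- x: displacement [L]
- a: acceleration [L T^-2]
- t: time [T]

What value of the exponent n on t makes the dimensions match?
n = 2

x has dimensions [L]; t has dimensions [T].
The rest of the RHS has dimensions [L T^-2], so t^n must supply [T^2].
With n = 2: ½a·t^2 has dimensions [L], matching the LHS ✓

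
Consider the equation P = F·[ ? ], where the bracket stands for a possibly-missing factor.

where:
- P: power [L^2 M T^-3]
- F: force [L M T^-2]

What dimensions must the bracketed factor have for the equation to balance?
[L T^-1] — velocity (e.g. v)

P has dimensions [L^2 M T^-3]; F has dimensions [L M T^-2].
The bracketed factor must supply [L^2 M T^-3] / [L M T^-2] = [L T^-1].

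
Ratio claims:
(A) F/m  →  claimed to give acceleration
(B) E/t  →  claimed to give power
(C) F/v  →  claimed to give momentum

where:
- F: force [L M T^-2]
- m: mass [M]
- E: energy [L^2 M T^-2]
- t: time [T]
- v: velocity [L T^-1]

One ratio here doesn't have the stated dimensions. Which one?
(C) F/v does not give momentum

(A) F/m: [L T^-2] = acceleration [L T^-2] ✓
(B) E/t: [L^2 M T^-3] = power [L^2 M T^-3] ✓
(C) F/v: [M T^-1] ≠ momentum [L M T^-1] ✗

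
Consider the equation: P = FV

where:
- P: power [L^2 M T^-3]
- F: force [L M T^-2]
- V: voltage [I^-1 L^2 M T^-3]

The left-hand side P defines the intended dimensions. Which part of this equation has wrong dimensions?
The right-hand side term FV

P has dimensions [L^2 M T^-3], but FV has dimensions [I^-1 L^3 M^2 T^-5], so the term FV is dimensionally wrong for P.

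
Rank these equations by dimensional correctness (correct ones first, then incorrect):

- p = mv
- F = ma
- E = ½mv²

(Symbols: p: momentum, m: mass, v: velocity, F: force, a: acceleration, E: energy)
Dimensionally correct: p = mv, F = ma, E = ½mv²
Dimensionally incorrect: none
Ordered (correct first, then incorrect): p = mv, F = ma, E = ½mv²

- p = mv: LHS [L M T^-1], RHS [L M T^-1] → correct ✓
- F = ma: LHS [L M T^-2], RHS [L M T^-2] → correct ✓
- E = ½mv²: LHS [L^2 M T^-2], RHS [L^2 M T^-2] → correct ✓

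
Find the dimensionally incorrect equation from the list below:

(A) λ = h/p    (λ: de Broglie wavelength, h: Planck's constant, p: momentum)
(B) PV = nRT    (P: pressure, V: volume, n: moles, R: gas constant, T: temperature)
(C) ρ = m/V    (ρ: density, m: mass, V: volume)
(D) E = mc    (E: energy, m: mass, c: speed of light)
(D) E = mc

The equation (D) E = mc is dimensionally incorrect.

LHS (E): [L^2 M T^-2]
RHS (mc): [L M T^-1] ✗

The dimensions do not match. The other three equations balance.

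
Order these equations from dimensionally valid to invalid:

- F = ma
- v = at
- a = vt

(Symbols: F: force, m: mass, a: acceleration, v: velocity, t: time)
Dimensionally correct: F = ma, v = at
Dimensionally incorrect: a = vt
Ordered (correct first, then incorrect): F = ma, v = at, a = vt

- F = ma: LHS [L M T^-2], RHS [L M T^-2] → correct ✓
- v = at: LHS [L T^-1], RHS [L T^-1] → correct ✓
- a = vt: LHS [L T^-2], RHS [L] → incorrect ✗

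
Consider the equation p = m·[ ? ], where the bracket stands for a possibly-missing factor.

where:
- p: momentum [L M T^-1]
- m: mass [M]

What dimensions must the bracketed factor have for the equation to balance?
[L T^-1] — velocity (e.g. v)

p has dimensions [L M T^-1]; m has dimensions [M].
The bracketed factor must supply [L M T^-1] / [M] = [L T^-1].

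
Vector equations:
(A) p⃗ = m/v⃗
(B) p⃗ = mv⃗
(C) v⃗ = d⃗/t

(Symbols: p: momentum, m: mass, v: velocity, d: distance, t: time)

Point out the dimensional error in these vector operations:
(A) p⃗ = m/v⃗

(A) p⃗ = m/v⃗: LHS [L M T^-1], RHS [L^-1 M T] ✗ — momentum is mass times velocity; should be mv⃗ (and division by a vector is undefined)
(B) p⃗ = mv⃗: LHS [L M T^-1], RHS [L M T^-1] ✓ — mass (scalar) times velocity (vector)
(C) v⃗ = d⃗/t: LHS [L T^-1], RHS [L T^-1] ✓ — displacement (vector) divided by time (scalar)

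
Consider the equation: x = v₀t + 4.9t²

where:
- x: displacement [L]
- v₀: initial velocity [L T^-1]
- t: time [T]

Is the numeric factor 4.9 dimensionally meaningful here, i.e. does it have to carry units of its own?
Yes

x has dimensions [L], while t² alone has dimensions [T^2]. For the equation to balance, the factor 4.9 must carry dimensions [L T^-2] — it is a dimensional constant (a numerical value of a physical quantity with its units suppressed), not a pure number.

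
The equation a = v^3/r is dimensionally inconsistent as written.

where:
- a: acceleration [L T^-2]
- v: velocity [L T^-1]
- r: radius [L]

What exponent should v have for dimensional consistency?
The exponent of v should be 2: a = v^2/r

The LHS a has dimensions [L T^-2]; v has dimensions [L T^-1].
As written, the RHS v^3/r (exponent 3 on v) has dimensions [L^2 T^-3], which does not match.
With exponent 2, the RHS v^2/r has dimensions [L T^-2], matching the LHS.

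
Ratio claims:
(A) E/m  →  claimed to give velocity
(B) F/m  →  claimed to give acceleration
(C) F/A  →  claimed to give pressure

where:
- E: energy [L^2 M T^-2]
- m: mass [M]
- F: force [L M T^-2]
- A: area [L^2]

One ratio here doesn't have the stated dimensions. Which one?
(A) E/m does not give velocity

(A) E/m: [L^2 T^-2] ≠ velocity [L T^-1] ✗
(B) F/m: [L T^-2] = acceleration [L T^-2] ✓
(C) F/A: [L^-1 M T^-2] = pressure [L^-1 M T^-2] ✓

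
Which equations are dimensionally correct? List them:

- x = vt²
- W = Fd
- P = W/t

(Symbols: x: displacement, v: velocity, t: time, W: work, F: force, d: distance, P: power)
Dimensionally correct: W = Fd, P = W/t
Dimensionally incorrect: x = vt²
Ordered (correct first, then incorrect): W = Fd, P = W/t, x = vt²

- x = vt²: LHS [L], RHS [L T] → incorrect ✗
- W = Fd: LHS [L^2 M T^-2], RHS [L^2 M T^-2] → correct ✓
- P = W/t: LHS [L^2 M T^-3], RHS [L^2 M T^-3] → correct ✓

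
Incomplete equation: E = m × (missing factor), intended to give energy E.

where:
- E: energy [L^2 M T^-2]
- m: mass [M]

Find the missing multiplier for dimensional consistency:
v² (velocity squared), dimensions [L^2 T^-2]

E has dimensions [L^2 M T^-2] and m has dimensions [M].
The missing factor must have dimensions [L^2 M T^-2] / [M] = [L^2 T^-2], i.e. velocity squared (v²).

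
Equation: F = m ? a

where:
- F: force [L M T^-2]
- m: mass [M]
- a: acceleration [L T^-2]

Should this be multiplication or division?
multiplication (×): F = m × a

F [L M T^-2]; m [M]; a [L T^-2].
m × a → [L M T^-2] ✓
m ÷ a → [L^-1 M T^2] ✗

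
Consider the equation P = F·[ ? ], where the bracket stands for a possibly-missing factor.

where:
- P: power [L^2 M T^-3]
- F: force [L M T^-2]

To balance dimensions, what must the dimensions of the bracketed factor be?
[L T^-1] — velocity (e.g. v)

P has dimensions [L^2 M T^-3]; F has dimensions [L M T^-2].
The bracketed factor must supply [L^2 M T^-3] / [L M T^-2] = [L T^-1].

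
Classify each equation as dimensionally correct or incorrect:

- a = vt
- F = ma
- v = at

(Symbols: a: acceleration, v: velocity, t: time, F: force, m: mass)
Dimensionally correct: F = ma, v = at
Dimensionally incorrect: a = vt
Ordered (correct first, then incorrect): F = ma, v = at, a = vt

- a = vt: LHS [L T^-2], RHS [L] → incorrect ✗
- F = ma: LHS [L M T^-2], RHS [L M T^-2] → correct ✓
- v = at: LHS [L T^-1], RHS [L T^-1] → correct ✓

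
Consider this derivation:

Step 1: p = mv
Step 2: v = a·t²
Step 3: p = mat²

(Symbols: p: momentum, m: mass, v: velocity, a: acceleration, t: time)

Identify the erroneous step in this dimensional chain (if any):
Step 2

Step 1: p = mv → LHS [L M T^-1], RHS [L M T^-1] ✓
Step 2: v = a·t² → LHS [L T^-1], RHS [L] ✗

The first dimensional inconsistency appears in step 2: v = a·t²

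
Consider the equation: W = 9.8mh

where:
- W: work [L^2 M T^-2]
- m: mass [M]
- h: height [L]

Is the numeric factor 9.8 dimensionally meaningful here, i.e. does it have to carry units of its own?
Yes

W has dimensions [L^2 M T^-2], while mh alone has dimensions [L M]. For the equation to balance, the factor 9.8 must carry dimensions [L T^-2] — it is a dimensional constant (a numerical value of a physical quantity with its units suppressed), not a pure number.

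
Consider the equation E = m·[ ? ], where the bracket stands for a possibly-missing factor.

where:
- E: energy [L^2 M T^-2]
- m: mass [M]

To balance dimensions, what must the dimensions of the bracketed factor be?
[L^2 T^-2] — velocity squared (e.g. v²)

E has dimensions [L^2 M T^-2]; m has dimensions [M].
The bracketed factor must supply [L^2 M T^-2] / [M] = [L^2 T^-2].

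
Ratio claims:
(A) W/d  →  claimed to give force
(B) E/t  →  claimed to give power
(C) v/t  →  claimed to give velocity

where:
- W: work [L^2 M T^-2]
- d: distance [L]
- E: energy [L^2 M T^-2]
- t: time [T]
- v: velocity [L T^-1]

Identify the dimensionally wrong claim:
(C) v/t does not give velocity

(A) W/d: [L M T^-2] = force [L M T^-2] ✓
(B) E/t: [L^2 M T^-3] = power [L^2 M T^-3] ✓
(C) v/t: [L T^-2] ≠ velocity [L T^-1] ✗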